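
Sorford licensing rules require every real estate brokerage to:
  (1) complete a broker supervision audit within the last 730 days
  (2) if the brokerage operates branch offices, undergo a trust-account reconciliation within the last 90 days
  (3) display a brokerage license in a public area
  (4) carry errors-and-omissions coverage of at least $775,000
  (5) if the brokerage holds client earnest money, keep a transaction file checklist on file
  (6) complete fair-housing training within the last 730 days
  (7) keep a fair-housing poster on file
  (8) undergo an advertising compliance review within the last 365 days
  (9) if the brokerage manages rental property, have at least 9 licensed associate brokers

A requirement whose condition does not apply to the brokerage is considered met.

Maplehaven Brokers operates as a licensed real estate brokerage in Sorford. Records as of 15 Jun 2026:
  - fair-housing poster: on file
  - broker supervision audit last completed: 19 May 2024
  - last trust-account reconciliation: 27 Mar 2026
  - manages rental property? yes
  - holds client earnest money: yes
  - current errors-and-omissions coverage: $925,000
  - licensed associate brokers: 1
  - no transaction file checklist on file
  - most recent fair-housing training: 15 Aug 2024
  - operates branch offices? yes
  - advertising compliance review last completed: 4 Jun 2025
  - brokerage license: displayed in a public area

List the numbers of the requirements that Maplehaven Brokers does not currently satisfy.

1. broker supervision audit 757 days ago vs limit 730 → not met
2. condition 'operates branch offices' holds; trust-account reconciliation 80 days ago vs limit 90 → met
3. brokerage license present → met
4. errors-and-omissions coverage $925,000 ≥ $775,000 → met
5. condition 'holds client earnest money' holds; transaction file checklist absent → not met
6. fair-housing training 669 days ago vs limit 730 → met
7. fair-housing poster present → met
8. advertising compliance review 376 days ago vs limit 365 → not met
9. condition 'manages rental property' holds; licensed associate brokers 1 < 9 → not met
Not met: 1, 5, 8, 9

1, 5, 8, 9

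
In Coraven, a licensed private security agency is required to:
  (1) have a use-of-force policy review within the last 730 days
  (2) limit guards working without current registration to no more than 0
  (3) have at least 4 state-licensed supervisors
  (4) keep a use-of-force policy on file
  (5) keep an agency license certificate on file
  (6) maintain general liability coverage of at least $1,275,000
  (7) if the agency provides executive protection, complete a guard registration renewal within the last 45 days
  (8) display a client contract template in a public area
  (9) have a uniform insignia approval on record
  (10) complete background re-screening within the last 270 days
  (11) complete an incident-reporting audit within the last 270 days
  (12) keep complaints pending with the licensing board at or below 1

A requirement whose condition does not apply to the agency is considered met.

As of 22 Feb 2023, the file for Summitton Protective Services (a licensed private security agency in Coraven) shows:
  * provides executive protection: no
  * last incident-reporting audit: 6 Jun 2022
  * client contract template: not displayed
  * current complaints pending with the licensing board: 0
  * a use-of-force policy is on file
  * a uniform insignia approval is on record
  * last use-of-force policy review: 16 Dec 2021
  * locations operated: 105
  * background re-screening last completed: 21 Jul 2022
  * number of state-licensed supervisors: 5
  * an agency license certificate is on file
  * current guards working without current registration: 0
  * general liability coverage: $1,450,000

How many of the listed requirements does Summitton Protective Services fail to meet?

1

1. use-of-force policy review 433 days ago vs limit 730 → met
2. guards working without current registration 0 ≤ 0 → met
3. state-licensed supervisors 5 ≥ 4 → met
4. use-of-force policy present → met
5. agency license certificate present → met
6. general liability coverage $1,450,000 ≥ $1,275,000 → met
7. condition 'provides executive protection' does not hold → requirement n/a → met
8. client contract template absent → not met
9. uniform insignia approval present → met
10. background re-screening 216 days ago vs limit 270 → met
11. incident-reporting audit 261 days ago vs limit 270 → met
12. complaints pending with the licensing board 0 ≤ 1 → met
Not met: 1 of 12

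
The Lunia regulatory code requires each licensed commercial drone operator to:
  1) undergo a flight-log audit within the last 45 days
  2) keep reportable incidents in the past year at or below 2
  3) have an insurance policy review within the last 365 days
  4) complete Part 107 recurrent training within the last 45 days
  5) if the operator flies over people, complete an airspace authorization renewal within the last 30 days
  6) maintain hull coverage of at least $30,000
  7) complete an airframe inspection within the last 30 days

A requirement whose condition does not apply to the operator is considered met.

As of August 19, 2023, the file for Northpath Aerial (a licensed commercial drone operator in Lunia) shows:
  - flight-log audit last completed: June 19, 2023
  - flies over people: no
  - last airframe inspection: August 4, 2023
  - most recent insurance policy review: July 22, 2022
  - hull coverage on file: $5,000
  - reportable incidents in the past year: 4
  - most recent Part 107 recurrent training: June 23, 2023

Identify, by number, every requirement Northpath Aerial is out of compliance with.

1. flight-log audit 61 days ago vs limit 45 → not met
2. reportable incidents in the past year 4 > 2 → not met
3. insurance policy review 393 days ago vs limit 365 → not met
4. Part 107 recurrent training 57 days ago vs limit 45 → not met
5. condition 'flies over people' does not hold → requirement n/a → met
6. hull coverage $5,000 < $30,000 → not met
7. airframe inspection 15 days ago vs limit 30 → met
Not met: 1, 2, 3, 4, 6

1, 2, 3, 4, 6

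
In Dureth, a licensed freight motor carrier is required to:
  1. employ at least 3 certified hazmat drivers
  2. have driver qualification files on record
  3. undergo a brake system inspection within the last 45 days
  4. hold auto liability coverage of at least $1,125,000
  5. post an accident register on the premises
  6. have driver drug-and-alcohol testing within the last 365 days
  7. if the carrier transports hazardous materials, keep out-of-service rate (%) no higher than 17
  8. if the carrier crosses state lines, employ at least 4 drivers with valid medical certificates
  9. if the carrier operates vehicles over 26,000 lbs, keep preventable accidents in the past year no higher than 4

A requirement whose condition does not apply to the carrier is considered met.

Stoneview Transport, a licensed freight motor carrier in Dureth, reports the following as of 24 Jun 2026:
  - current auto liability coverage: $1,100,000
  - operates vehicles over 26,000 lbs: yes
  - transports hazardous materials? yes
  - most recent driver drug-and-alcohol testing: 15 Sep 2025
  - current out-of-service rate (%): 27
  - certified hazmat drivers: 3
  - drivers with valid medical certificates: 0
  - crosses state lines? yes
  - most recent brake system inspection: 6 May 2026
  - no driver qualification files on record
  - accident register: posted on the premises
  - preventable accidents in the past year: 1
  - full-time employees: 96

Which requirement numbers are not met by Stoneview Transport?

2, 3, 4, 7, 8

1. certified hazmat drivers 3 ≥ 3 → met
2. driver qualification files absent → not met
3. brake system inspection 49 days ago vs limit 45 → not met
4. auto liability coverage $1,100,000 < $1,125,000 → not met
5. accident register present → met
6. driver drug-and-alcohol testing 282 days ago vs limit 365 → met
7. condition 'transports hazardous materials' holds; out-of-service rate (%) 27 > 17 → not met
8. condition 'crosses state lines' holds; drivers with valid medical certificates 0 < 4 → not met
9. condition 'operates vehicles over 26,000 lbs' holds; preventable accidents in the past year 1 ≤ 4 → met
Not met: 2, 3, 4, 7, 8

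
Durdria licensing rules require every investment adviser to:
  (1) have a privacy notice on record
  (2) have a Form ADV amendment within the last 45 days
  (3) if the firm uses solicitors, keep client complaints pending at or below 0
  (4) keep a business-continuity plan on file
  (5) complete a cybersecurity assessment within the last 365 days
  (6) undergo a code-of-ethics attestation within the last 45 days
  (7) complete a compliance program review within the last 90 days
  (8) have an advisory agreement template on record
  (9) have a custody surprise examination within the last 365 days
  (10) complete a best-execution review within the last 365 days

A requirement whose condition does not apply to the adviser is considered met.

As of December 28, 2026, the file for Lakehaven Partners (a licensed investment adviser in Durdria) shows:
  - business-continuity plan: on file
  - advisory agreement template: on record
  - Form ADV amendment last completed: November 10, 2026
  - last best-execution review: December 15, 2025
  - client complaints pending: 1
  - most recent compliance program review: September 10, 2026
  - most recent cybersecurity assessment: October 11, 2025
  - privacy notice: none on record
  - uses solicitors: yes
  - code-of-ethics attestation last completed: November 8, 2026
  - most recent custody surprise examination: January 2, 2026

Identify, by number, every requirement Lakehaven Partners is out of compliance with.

1. privacy notice absent → not met
2. Form ADV amendment 48 days ago vs limit 45 → not met
3. condition 'uses solicitors' holds; client complaints pending 1 > 0 → not met
4. business-continuity plan present → met
5. cybersecurity assessment 443 days ago vs limit 365 → not met
6. code-of-ethics attestation 50 days ago vs limit 45 → not met
7. compliance program review 109 days ago vs limit 90 → not met
8. advisory agreement template present → met
9. custody surprise examination 360 days ago vs limit 365 → met
10. best-execution review 378 days ago vs limit 365 → not met
Not met: 1, 2, 3, 5, 6, 7, 10

1, 2, 3, 5, 6, 7, 10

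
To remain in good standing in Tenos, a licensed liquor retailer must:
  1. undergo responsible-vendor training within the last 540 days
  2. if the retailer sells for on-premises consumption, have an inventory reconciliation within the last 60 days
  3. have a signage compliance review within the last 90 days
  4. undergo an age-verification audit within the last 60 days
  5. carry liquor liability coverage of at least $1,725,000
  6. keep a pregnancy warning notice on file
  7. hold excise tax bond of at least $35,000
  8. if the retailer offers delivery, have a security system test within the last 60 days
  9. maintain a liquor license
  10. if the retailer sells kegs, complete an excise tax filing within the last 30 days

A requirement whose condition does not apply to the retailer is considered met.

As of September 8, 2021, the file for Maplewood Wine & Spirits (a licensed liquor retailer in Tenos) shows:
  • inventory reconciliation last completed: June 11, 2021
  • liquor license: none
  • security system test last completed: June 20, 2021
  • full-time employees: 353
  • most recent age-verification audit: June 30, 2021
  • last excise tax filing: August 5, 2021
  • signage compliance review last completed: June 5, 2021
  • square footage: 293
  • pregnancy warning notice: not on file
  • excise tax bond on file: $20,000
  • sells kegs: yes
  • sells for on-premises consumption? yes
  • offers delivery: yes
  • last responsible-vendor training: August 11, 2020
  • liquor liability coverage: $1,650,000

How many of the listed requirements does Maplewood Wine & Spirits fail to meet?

9

1. responsible-vendor training 393 days ago vs limit 540 → met
2. condition 'sells for on-premises consumption' holds; inventory reconciliation 89 days ago vs limit 60 → not met
3. signage compliance review 95 days ago vs limit 90 → not met
4. age-verification audit 70 days ago vs limit 60 → not met
5. liquor liability coverage $1,650,000 < $1,725,000 → not met
6. pregnancy warning notice absent → not met
7. excise tax bond $20,000 < $35,000 → not met
8. condition 'offers delivery' holds; security system test 80 days ago vs limit 60 → not met
9. liquor license absent → not met
10. condition 'sells kegs' holds; excise tax filing 34 days ago vs limit 30 → not met
Not met: 9 of 10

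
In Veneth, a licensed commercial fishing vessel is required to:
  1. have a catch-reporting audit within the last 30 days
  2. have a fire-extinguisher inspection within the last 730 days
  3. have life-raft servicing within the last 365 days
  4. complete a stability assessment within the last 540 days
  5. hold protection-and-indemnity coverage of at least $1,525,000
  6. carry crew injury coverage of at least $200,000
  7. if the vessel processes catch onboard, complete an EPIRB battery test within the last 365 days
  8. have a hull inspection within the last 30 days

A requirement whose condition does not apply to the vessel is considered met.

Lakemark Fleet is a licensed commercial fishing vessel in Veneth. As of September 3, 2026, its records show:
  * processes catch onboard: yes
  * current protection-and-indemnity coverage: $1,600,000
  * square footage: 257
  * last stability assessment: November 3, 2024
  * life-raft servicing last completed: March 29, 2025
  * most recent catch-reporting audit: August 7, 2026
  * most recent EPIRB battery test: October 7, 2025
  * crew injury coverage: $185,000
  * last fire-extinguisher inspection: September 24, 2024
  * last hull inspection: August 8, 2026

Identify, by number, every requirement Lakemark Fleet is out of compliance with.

3, 4, 6

1. catch-reporting audit 27 days ago vs limit 30 → met
2. fire-extinguisher inspection 709 days ago vs limit 730 → met
3. life-raft servicing 523 days ago vs limit 365 → not met
4. stability assessment 669 days ago vs limit 540 → not met
5. protection-and-indemnity coverage $1,600,000 ≥ $1,525,000 → met
6. crew injury coverage $185,000 < $200,000 → not met
7. condition 'processes catch onboard' holds; EPIRB battery test 331 days ago vs limit 365 → met
8. hull inspection 26 days ago vs limit 30 → met
Not met: 3, 4, 6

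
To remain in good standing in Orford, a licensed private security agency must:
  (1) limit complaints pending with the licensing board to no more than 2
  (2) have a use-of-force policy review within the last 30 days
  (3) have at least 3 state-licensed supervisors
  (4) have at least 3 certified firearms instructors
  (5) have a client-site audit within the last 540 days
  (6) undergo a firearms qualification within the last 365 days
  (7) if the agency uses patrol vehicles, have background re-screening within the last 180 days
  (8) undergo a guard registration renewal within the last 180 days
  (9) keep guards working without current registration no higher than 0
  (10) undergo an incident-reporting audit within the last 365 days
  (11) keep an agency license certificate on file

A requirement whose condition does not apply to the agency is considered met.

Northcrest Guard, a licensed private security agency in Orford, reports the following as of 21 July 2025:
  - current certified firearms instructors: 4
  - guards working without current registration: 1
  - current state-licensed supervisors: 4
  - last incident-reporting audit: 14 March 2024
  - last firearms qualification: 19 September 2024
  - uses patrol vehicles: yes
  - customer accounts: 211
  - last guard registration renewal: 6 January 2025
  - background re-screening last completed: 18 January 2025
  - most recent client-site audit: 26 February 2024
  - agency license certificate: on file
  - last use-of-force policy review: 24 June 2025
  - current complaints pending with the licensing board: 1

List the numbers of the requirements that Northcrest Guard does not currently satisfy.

1. complaints pending with the licensing board 1 ≤ 2 → met
2. use-of-force policy review 27 days ago vs limit 30 → met
3. state-licensed supervisors 4 ≥ 3 → met
4. certified firearms instructors 4 ≥ 3 → met
5. client-site audit 511 days ago vs limit 540 → met
6. firearms qualification 305 days ago vs limit 365 → met
7. condition 'uses patrol vehicles' holds; background re-screening 184 days ago vs limit 180 → not met
8. guard registration renewal 196 days ago vs limit 180 → not met
9. guards working without current registration 1 > 0 → not met
10. incident-reporting audit 494 days ago vs limit 365 → not met
11. agency license certificate present → met
Not met: 7, 8, 9, 10

7, 8, 9, 10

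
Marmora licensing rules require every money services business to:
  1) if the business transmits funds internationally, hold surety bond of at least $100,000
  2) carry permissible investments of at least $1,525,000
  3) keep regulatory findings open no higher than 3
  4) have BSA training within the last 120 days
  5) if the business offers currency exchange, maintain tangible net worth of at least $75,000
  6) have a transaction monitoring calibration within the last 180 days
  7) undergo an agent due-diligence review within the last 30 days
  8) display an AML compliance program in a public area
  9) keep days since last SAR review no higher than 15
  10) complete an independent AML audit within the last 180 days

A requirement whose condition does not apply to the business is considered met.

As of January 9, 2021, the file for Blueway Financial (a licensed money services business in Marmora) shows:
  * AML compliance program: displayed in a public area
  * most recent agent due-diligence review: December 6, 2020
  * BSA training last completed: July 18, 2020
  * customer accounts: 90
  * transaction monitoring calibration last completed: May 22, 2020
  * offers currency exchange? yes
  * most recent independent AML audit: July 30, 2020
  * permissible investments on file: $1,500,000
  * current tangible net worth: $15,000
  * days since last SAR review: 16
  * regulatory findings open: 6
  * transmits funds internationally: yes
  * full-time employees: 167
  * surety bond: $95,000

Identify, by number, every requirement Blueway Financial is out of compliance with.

1, 2, 3, 4, 5, 6, 7, 9

1. condition 'transmits funds internationally' holds; surety bond $95,000 < $100,000 → not met
2. permissible investments $1,500,000 < $1,525,000 → not met
3. regulatory findings open 6 > 3 → not met
4. BSA training 175 days ago vs limit 120 → not met
5. condition 'offers currency exchange' holds; tangible net worth $15,000 < $75,000 → not met
6. transaction monitoring calibration 232 days ago vs limit 180 → not met
7. agent due-diligence review 34 days ago vs limit 30 → not met
8. AML compliance program present → met
9. days since last SAR review 16 > 15 → not met
10. independent AML audit 163 days ago vs limit 180 → met
Not met: 1, 2, 3, 4, 5, 6, 7, 9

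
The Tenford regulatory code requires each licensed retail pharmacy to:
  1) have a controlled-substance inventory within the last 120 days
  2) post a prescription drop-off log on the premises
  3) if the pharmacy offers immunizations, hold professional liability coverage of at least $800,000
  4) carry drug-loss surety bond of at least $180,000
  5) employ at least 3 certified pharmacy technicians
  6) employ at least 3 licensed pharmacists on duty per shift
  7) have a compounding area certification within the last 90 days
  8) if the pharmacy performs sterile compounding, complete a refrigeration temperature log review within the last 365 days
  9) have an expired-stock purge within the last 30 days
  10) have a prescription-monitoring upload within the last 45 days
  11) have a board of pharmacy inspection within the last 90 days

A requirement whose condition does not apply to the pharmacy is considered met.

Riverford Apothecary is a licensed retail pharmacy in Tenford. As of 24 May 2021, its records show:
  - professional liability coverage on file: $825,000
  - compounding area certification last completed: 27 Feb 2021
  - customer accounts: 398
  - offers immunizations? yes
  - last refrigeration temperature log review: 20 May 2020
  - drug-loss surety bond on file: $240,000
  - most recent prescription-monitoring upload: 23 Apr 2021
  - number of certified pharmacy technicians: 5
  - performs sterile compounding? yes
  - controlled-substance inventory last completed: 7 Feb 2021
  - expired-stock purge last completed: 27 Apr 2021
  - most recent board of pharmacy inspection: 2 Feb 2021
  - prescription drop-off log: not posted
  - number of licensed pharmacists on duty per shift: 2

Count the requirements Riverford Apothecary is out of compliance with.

4

1. controlled-substance inventory 106 days ago vs limit 120 → met
2. prescription drop-off log absent → not met
3. condition 'offers immunizations' holds; professional liability coverage $825,000 ≥ $800,000 → met
4. drug-loss surety bond $240,000 ≥ $180,000 → met
5. certified pharmacy technicians 5 ≥ 3 → met
6. licensed pharmacists on duty per shift 2 < 3 → not met
7. compounding area certification 86 days ago vs limit 90 → met
8. condition 'performs sterile compounding' holds; refrigeration temperature log review 369 days ago vs limit 365 → not met
9. expired-stock purge 27 days ago vs limit 30 → met
10. prescription-monitoring upload 31 days ago vs limit 45 → met
11. board of pharmacy inspection 111 days ago vs limit 90 → not met
Not met: 4 of 11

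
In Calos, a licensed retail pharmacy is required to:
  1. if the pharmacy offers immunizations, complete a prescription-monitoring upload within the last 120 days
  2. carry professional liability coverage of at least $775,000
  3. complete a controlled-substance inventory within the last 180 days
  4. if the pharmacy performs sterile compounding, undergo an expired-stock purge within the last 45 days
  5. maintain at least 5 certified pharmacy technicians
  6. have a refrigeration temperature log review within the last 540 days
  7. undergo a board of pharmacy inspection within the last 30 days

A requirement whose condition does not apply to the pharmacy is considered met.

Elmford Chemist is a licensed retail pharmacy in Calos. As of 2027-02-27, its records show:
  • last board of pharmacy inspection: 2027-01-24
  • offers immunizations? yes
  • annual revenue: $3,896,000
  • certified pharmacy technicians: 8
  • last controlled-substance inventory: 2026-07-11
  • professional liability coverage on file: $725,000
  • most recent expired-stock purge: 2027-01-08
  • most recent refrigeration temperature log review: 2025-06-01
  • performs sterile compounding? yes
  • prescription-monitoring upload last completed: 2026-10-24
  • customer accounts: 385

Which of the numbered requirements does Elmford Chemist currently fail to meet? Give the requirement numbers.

1. condition 'offers immunizations' holds; prescription-monitoring upload 126 days ago vs limit 120 → not met
2. professional liability coverage $725,000 < $775,000 → not met
3. controlled-substance inventory 231 days ago vs limit 180 → not met
4. condition 'performs sterile compounding' holds; expired-stock purge 50 days ago vs limit 45 → not met
5. certified pharmacy technicians 8 ≥ 5 → met
6. refrigeration temperature log review 636 days ago vs limit 540 → not met
7. board of pharmacy inspection 34 days ago vs limit 30 → not met
Not met: 1, 2, 3, 4, 6, 7

1, 2, 3, 4, 6, 7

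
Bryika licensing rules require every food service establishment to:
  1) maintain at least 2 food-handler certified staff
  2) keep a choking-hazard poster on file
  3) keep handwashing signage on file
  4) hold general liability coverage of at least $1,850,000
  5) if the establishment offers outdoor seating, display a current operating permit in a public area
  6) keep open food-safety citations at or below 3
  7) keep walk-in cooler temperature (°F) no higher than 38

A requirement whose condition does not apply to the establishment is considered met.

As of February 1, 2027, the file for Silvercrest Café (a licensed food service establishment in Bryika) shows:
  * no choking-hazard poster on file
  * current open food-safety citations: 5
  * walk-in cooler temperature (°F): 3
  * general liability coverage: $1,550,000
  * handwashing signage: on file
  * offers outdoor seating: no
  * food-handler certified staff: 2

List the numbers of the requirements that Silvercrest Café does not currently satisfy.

1. food-handler certified staff 2 ≥ 2 → met
2. choking-hazard poster absent → not met
3. handwashing signage present → met
4. general liability coverage $1,550,000 < $1,850,000 → not met
5. condition 'offers outdoor seating' does not hold → requirement n/a → met
6. open food-safety citations 5 > 3 → not met
7. walk-in cooler temperature (°F) 3 ≤ 38 → met
Not met: 2, 4, 6

2, 4, 6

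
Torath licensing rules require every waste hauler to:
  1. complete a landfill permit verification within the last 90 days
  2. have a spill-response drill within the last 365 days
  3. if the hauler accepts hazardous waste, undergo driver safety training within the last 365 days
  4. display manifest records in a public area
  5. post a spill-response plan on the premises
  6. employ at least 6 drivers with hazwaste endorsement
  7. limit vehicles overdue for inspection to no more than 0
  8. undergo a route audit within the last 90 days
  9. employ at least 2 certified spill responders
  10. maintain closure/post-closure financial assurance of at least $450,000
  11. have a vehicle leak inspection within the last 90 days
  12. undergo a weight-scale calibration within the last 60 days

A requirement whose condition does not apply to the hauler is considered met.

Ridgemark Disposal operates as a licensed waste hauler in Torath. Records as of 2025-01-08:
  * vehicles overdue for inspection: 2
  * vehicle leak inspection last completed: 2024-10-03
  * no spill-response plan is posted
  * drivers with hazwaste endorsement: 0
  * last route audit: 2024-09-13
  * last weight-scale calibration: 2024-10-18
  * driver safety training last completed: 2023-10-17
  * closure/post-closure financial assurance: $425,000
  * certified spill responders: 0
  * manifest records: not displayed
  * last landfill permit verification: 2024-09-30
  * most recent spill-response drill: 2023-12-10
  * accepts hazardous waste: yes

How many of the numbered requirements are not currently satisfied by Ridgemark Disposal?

12

1. landfill permit verification 100 days ago vs limit 90 → not met
2. spill-response drill 395 days ago vs limit 365 → not met
3. condition 'accepts hazardous waste' holds; driver safety training 449 days ago vs limit 365 → not met
4. manifest records absent → not met
5. spill-response plan absent → not met
6. drivers with hazwaste endorsement 0 < 6 → not met
7. vehicles overdue for inspection 2 > 0 → not met
8. route audit 117 days ago vs limit 90 → not met
9. certified spill responders 0 < 2 → not met
10. closure/post-closure financial assurance $425,000 < $450,000 → not met
11. vehicle leak inspection 97 days ago vs limit 90 → not met
12. weight-scale calibration 82 days ago vs limit 60 → not met
Not met: 12 of 12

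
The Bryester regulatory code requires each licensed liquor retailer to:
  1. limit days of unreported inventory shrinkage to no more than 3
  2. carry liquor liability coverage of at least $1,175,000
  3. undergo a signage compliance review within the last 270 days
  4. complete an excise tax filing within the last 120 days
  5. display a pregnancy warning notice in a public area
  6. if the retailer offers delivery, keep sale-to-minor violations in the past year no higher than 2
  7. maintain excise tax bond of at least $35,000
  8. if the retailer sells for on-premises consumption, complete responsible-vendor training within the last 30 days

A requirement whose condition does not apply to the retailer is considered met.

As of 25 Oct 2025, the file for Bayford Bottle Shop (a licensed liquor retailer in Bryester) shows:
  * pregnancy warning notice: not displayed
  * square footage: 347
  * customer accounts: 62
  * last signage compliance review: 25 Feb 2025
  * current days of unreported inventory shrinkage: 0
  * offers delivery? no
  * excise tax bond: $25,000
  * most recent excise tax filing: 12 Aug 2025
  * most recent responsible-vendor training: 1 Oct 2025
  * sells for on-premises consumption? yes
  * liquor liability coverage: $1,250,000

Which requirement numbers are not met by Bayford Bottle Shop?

1. days of unreported inventory shrinkage 0 ≤ 3 → met
2. liquor liability coverage $1,250,000 ≥ $1,175,000 → met
3. signage compliance review 242 days ago vs limit 270 → met
4. excise tax filing 74 days ago vs limit 120 → met
5. pregnancy warning notice absent → not met
6. condition 'offers delivery' does not hold → requirement n/a → met
7. excise tax bond $25,000 < $35,000 → not met
8. condition 'sells for on-premises consumption' holds; responsible-vendor training 24 days ago vs limit 30 → met
Not met: 5, 7

5, 7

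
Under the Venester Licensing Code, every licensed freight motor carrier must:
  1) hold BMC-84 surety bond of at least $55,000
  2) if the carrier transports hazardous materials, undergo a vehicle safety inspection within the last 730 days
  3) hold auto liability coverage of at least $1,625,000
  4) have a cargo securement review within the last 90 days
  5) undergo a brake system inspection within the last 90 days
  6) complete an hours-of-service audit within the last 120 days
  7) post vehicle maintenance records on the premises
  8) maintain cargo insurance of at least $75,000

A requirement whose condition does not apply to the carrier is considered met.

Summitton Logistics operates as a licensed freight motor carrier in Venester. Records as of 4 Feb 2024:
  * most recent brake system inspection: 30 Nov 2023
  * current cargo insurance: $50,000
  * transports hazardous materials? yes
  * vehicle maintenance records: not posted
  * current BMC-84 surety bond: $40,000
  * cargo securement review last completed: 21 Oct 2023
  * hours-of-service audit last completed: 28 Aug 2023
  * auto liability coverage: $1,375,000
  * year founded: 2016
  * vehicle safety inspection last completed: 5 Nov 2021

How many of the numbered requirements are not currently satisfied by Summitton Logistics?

1. BMC-84 surety bond $40,000 < $55,000 → not met
2. condition 'transports hazardous materials' holds; vehicle safety inspection 821 days ago vs limit 730 → not met
3. auto liability coverage $1,375,000 < $1,625,000 → not met
4. cargo securement review 106 days ago vs limit 90 → not met
5. brake system inspection 66 days ago vs limit 90 → met
6. hours-of-service audit 160 days ago vs limit 120 → not met
7. vehicle maintenance records absent → not met
8. cargo insurance $50,000 < $75,000 → not met
Not met: 7 of 8

7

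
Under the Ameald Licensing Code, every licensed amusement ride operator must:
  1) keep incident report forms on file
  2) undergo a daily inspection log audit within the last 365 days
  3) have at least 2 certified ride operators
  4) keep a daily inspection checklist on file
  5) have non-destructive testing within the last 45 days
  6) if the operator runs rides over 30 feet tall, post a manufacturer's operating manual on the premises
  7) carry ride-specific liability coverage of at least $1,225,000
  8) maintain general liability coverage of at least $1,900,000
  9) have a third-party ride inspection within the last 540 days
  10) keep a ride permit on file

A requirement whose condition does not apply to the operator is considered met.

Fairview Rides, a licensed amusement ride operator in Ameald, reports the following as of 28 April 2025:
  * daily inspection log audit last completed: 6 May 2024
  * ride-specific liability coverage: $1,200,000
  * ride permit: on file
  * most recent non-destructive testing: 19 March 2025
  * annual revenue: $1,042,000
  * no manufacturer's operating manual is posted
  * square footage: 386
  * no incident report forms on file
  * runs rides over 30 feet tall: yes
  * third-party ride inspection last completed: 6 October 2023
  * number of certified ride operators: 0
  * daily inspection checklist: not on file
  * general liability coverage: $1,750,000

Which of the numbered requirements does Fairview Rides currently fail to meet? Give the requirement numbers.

1, 3, 4, 6, 7, 8, 9

1. incident report forms absent → not met
2. daily inspection log audit 357 days ago vs limit 365 → met
3. certified ride operators 0 < 2 → not met
4. daily inspection checklist absent → not met
5. non-destructive testing 40 days ago vs limit 45 → met
6. condition 'runs rides over 30 feet tall' holds; manufacturer's operating manual absent → not met
7. ride-specific liability coverage $1,200,000 < $1,225,000 → not met
8. general liability coverage $1,750,000 < $1,900,000 → not met
9. third-party ride inspection 570 days ago vs limit 540 → not met
10. ride permit present → met
Not met: 1, 3, 4, 6, 7, 8, 9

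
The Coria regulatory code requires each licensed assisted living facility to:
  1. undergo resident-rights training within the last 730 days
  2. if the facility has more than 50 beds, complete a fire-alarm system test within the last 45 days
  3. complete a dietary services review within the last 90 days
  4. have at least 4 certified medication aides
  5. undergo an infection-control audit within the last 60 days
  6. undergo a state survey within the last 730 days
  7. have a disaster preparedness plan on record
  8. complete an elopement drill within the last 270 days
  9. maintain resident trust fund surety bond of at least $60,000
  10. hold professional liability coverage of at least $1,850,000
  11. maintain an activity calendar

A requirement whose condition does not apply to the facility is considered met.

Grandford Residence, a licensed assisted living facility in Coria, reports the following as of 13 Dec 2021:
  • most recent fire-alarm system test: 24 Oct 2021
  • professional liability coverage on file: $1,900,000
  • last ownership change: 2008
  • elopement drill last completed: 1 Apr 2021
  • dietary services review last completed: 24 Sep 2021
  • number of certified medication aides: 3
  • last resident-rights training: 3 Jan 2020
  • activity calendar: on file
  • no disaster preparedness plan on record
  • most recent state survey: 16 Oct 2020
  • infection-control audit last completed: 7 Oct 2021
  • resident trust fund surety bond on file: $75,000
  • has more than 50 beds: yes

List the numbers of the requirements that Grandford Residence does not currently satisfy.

2, 4, 5, 7

1. resident-rights training 710 days ago vs limit 730 → met
2. condition 'has more than 50 beds' holds; fire-alarm system test 50 days ago vs limit 45 → not met
3. dietary services review 80 days ago vs limit 90 → met
4. certified medication aides 3 < 4 → not met
5. infection-control audit 67 days ago vs limit 60 → not met
6. state survey 423 days ago vs limit 730 → met
7. disaster preparedness plan absent → not met
8. elopement drill 256 days ago vs limit 270 → met
9. resident trust fund surety bond $75,000 ≥ $60,000 → met
10. professional liability coverage $1,900,000 ≥ $1,850,000 → met
11. activity calendar present → met
Not met: 2, 4, 5, 7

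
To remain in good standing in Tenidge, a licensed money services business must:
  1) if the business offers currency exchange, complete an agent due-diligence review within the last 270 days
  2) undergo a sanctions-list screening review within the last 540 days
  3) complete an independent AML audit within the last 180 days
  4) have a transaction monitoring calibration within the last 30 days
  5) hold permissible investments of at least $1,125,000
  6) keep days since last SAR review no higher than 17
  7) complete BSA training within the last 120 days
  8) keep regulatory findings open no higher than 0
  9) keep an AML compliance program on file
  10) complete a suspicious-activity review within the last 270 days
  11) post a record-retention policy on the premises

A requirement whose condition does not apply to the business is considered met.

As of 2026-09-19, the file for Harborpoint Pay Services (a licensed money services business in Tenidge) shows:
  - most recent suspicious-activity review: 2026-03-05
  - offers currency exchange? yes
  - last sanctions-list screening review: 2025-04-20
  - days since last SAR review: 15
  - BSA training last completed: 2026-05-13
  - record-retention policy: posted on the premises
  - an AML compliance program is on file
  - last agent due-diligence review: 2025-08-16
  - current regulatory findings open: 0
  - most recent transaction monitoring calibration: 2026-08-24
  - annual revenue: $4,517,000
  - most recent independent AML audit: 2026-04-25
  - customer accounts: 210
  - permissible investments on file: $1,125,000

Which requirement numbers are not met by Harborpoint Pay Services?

1, 7

1. condition 'offers currency exchange' holds; agent due-diligence review 399 days ago vs limit 270 → not met
2. sanctions-list screening review 517 days ago vs limit 540 → met
3. independent AML audit 147 days ago vs limit 180 → met
4. transaction monitoring calibration 26 days ago vs limit 30 → met
5. permissible investments $1,125,000 ≥ $1,125,000 → met
6. days since last SAR review 15 ≤ 17 → met
7. BSA training 129 days ago vs limit 120 → not met
8. regulatory findings open 0 ≤ 0 → met
9. AML compliance program present → met
10. suspicious-activity review 198 days ago vs limit 270 → met
11. record-retention policy present → met
Not met: 1, 7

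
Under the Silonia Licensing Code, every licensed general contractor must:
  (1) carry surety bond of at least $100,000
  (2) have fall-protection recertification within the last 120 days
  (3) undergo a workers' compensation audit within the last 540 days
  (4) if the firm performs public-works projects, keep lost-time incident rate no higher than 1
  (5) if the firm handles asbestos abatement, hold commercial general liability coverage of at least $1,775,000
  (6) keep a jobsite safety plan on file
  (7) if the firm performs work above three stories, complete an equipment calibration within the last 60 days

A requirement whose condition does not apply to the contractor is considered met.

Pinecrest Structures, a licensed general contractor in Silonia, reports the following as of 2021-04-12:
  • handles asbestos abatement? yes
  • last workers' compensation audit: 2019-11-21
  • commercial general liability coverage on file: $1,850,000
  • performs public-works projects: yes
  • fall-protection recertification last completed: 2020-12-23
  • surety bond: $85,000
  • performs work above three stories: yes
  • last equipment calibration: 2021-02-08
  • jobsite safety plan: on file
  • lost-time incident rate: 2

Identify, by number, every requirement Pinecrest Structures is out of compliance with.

1, 4, 7

1. surety bond $85,000 < $100,000 → not met
2. fall-protection recertification 110 days ago vs limit 120 → met
3. workers' compensation audit 508 days ago vs limit 540 → met
4. condition 'performs public-works projects' holds; lost-time incident rate 2 > 1 → not met
5. condition 'handles asbestos abatement' holds; commercial general liability coverage $1,850,000 ≥ $1,775,000 → met
6. jobsite safety plan present → met
7. condition 'performs work above three stories' holds; equipment calibration 63 days ago vs limit 60 → not met
Not met: 1, 4, 7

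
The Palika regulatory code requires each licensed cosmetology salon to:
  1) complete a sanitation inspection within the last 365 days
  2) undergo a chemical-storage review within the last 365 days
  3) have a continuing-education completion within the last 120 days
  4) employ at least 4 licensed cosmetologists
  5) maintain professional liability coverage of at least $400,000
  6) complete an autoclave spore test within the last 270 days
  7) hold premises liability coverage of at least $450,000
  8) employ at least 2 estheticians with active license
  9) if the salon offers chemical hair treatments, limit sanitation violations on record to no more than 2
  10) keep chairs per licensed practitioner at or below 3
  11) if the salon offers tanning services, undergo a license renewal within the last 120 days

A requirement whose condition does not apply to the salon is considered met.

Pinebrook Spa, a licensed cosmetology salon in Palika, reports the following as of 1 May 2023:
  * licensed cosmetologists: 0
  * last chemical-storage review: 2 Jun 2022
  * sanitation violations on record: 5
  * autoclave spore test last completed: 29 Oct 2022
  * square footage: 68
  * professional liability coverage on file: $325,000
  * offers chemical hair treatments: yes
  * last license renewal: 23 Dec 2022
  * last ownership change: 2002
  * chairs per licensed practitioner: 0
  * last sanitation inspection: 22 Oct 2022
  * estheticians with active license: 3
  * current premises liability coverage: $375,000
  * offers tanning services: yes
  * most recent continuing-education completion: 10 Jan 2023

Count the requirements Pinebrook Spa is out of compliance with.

5

1. sanitation inspection 191 days ago vs limit 365 → met
2. chemical-storage review 333 days ago vs limit 365 → met
3. continuing-education completion 111 days ago vs limit 120 → met
4. licensed cosmetologists 0 < 4 → not met
5. professional liability coverage $325,000 < $400,000 → not met
6. autoclave spore test 184 days ago vs limit 270 → met
7. premises liability coverage $375,000 < $450,000 → not met
8. estheticians with active license 3 ≥ 2 → met
9. condition 'offers chemical hair treatments' holds; sanitation violations on record 5 > 2 → not met
10. chairs per licensed practitioner 0 ≤ 3 → met
11. condition 'offers tanning services' holds; license renewal 129 days ago vs limit 120 → not met
Not met: 5 of 11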